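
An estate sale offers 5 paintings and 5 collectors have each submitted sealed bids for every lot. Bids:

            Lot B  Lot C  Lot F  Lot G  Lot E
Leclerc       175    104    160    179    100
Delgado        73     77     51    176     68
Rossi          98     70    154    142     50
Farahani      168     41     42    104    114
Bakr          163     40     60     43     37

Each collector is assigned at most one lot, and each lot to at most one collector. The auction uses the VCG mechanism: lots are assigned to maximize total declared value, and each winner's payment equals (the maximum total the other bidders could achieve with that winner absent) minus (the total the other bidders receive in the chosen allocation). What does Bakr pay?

Bakr pays $71.

Efficient allocation: Leclerc→Lot C ($104), Delgado→Lot G ($176), Rossi→Lot F ($154), Farahani→Lot E ($114), Bakr→Lot B ($163); total welfare W = $711.
Bakr receives Lot B at value $163, so the others get W − 163 = $548.
Without Bakr: best allocation of the remaining 4 bidders over all 5 lots is Leclerc→Lot B ($175), Delgado→Lot G ($176), Rossi→Lot F ($154), Farahani→Lot E ($114), total $619.
VCG payment = (others' best without Bakr) − (others' welfare with Bakr) = 619 − 548 = $71.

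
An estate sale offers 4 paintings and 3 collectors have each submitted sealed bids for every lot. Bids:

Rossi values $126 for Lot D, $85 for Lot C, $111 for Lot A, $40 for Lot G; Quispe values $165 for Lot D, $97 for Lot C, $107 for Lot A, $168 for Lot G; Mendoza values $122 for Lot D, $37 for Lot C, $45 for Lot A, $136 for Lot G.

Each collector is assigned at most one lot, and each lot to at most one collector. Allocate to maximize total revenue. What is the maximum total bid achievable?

Optimal: Rossi→Lot A ($111), Quispe→Lot D ($165), Mendoza→Lot G ($136) — total 111+165+136 = $412.
Max-entry greedy (repeatedly take the single best remaining cell) gives $339, worse by 73.
Next-best assignment: Rossi→Lot A, Quispe→Lot G, Mendoza→Lot D = $401.
Swapping Quispe↔Mendoza (Quispe→Lot G $168, Mendoza→Lot D $122) loses 11.

Maximum total: $412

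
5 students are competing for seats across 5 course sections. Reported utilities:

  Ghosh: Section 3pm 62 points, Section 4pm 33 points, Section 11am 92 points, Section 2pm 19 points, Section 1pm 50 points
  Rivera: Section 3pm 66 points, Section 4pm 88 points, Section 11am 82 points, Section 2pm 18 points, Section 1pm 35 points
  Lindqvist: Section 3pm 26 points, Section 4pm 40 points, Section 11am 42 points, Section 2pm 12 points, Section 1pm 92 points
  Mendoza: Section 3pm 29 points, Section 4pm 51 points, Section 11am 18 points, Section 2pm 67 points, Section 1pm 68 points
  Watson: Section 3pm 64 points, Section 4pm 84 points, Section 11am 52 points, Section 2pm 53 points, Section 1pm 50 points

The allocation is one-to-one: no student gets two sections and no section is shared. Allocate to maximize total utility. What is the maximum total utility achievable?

Maximum total: 403 points

This is a one-to-one assignment (maximum-weight bipartite matching).
Optimal: Ghosh→Section 11am (92 points), Rivera→Section 4pm (88 points), Lindqvist→Section 1pm (92 points), Mendoza→Section 2pm (67 points), Watson→Section 3pm (64 points) — total 92+88+92+67+64 = 403 points.
Column-greedy (each section in turn goes to its best remaining student) gives 401 points, worse by 2.
Next-best assignment: Ghosh→Section 11am, Rivera→Section 3pm, Lindqvist→Section 1pm, Mendoza→Section 2pm, Watson→Section 4pm = 401 points.
Swapping Ghosh↔Lindqvist (Ghosh→Section 1pm 50 points, Lindqvist→Section 11am 42 points) loses 92.
No other one-to-one assignment exceeds 403 points.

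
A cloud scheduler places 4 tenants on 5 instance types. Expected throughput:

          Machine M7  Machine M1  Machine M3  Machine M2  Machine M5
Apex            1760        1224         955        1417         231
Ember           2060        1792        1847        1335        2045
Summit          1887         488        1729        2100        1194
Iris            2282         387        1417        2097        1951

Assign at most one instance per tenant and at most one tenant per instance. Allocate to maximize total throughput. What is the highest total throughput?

Maximum total: 7658 ops/s

Treat this as an assignment problem: match each tenant to one instance.
Optimal: Apex→Machine M7 (1760 ops/s), Ember→Machine M3 (1847 ops/s), Summit→Machine M2 (2100 ops/s), Iris→Machine M5 (1951 ops/s) — total 1760+1847+2100+1951 = 7658 ops/s.
Column-greedy (each instance in turn goes to its best remaining tenant) gives 7220 ops/s, worse by 438.
Every other assignment is strictly worse.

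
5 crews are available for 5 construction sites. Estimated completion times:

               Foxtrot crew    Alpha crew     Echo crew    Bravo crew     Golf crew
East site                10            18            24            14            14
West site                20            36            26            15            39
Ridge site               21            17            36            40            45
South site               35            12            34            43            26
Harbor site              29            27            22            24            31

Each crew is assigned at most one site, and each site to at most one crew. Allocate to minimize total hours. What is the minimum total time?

Min total: 84 hours

Optimal: Foxtrot crew→Ridge site (21 hours), Alpha crew→South site (12 hours), Echo crew→Harbor site (22 hours), Bravo crew→West site (15 hours), Golf crew→East site (14 hours) — total 21+12+22+15+14 = 84 hours.
Min-entry greedy (repeatedly take the single cheapest remaining cell) gives 104 hours, worse by 20.
Checked against all permutations: 84 hours is optimal.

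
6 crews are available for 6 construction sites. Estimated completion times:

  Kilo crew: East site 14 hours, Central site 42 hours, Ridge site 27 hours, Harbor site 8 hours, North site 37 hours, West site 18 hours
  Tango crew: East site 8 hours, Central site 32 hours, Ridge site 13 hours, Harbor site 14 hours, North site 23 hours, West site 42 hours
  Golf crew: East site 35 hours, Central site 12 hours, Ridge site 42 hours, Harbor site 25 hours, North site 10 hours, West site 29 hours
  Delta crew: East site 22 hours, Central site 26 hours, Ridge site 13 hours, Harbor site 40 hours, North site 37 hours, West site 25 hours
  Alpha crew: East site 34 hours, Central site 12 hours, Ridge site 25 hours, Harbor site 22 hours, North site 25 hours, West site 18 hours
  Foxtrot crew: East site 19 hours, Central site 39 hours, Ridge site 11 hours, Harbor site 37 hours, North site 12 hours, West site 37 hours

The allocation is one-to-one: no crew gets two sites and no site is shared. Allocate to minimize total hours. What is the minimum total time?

Min total: 71 hours

This is the linear assignment problem.
Optimal: Kilo crew→Harbor site (8 hours), Tango crew→East site (8 hours), Golf crew→Central site (12 hours), Delta crew→Ridge site (13 hours), Alpha crew→West site (18 hours), Foxtrot crew→North site (12 hours) — total 8+8+12+13+18+12 = 71 hours.
Row-greedy (each crew in turn takes its cheapest remaining site) gives 88 hours, worse by 17.
Next-best assignment: Kilo crew→Harbor site, Tango crew→East site, Golf crew→North site, Delta crew→West site, Alpha crew→Central site, Foxtrot crew→Ridge site = 74 hours.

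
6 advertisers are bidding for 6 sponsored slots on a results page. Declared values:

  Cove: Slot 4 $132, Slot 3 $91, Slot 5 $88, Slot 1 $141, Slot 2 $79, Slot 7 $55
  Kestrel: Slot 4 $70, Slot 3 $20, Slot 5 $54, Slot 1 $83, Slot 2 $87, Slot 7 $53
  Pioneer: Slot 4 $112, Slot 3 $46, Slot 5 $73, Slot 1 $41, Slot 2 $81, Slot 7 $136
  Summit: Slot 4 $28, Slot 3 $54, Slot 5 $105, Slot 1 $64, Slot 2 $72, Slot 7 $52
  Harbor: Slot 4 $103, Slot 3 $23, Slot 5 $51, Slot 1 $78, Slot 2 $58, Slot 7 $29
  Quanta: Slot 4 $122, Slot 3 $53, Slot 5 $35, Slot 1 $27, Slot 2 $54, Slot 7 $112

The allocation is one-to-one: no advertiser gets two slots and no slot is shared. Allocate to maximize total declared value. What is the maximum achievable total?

Max total: $625

Optimal: Cove→Slot 1 ($141), Kestrel→Slot 2 ($87), Pioneer→Slot 7 ($136), Summit→Slot 5 ($105), Harbor→Slot 4 ($103), Quanta→Slot 3 ($53) — total 141+87+136+105+103+53 = $625.
Column-greedy (each slot in turn goes to its best remaining advertiser) gives $512, worse by 113.
Next-best assignment: Cove→Slot 3, Kestrel→Slot 2, Pioneer→Slot 7, Summit→Slot 5, Harbor→Slot 1, Quanta→Slot 4 = $619.
Swapping Harbor↔Quanta (Harbor→Slot 3 $23, Quanta→Slot 4 $122) loses 11.
Checked against all permutations: $625 is optimal.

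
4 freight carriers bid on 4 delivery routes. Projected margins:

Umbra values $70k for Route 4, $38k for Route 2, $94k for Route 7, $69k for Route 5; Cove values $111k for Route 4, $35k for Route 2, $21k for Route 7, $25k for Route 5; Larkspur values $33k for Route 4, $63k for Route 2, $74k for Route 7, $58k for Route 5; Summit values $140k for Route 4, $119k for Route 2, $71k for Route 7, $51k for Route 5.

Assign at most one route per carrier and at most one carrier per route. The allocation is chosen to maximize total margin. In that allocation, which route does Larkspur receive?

Treat this as an assignment problem: match each carrier to one route.
Optimal: Umbra→Route 7 ($94k), Cove→Route 4 ($111k), Larkspur→Route 5 ($58k), Summit→Route 2 ($119k) — total 94+111+58+119 = $382k.
Max-entry greedy (repeatedly take the single best remaining cell) gives $322k, worse by 60.
Larkspur's own top route is Route 7 ($74k), but forcing Larkspur→Route 7 and reassigning the rest optimally gives only $373k — worse by 9.

Larkspur receives Route 5.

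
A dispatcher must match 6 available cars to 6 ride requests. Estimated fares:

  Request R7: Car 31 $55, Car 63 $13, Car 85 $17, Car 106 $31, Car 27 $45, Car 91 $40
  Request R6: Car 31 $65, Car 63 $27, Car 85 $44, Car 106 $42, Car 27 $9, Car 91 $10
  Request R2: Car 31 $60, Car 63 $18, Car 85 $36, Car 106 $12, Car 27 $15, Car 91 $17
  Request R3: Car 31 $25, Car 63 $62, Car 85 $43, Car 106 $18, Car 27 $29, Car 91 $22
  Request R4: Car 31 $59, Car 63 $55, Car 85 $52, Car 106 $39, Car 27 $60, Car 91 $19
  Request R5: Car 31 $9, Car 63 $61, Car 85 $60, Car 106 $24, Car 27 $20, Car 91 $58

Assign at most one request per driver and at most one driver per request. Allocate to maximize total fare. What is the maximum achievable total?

Optimal: Car 31→Request R2 ($60), Car 63→Request R3 ($62), Car 85→Request R5 ($60), Car 106→Request R6 ($42), Car 27→Request R4 ($60), Car 91→Request R7 ($40) — total 60+62+60+42+60+40 = $324.
Next-best assignment: Car 31→Request R2, Car 63→Request R3, Car 85→Request R4, Car 106→Request R6, Car 27→Request R7, Car 91→Request R5 = $319.

Maximum total: $324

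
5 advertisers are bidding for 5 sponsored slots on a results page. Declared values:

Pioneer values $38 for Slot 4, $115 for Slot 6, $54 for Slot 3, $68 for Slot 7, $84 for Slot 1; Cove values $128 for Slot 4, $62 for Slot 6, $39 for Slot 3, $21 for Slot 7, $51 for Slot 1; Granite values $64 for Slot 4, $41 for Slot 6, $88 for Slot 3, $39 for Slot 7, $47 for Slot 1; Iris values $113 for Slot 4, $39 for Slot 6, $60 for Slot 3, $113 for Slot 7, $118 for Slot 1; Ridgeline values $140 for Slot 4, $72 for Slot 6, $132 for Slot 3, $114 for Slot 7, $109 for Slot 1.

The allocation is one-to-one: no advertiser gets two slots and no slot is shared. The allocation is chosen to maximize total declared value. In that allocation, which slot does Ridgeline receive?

This is a one-to-one assignment (maximum-weight bipartite matching).
Optimal: Pioneer→Slot 6 ($115), Cove→Slot 4 ($128), Granite→Slot 3 ($88), Iris→Slot 1 ($118), Ridgeline→Slot 7 ($114) — total 115+128+88+118+114 = $563.
Max-entry greedy (repeatedly take the single best remaining cell) gives $482, worse by 81.
Next-best assignment: Pioneer→Slot 6, Cove→Slot 4, Granite→Slot 3, Iris→Slot 7, Ridgeline→Slot 1 = $553.
Ridgeline's own top slot is Slot 4 ($140), but forcing Ridgeline→Slot 4 and reassigning the rest optimally gives only $507 — worse by 56.

Ridgeline receives Slot 7.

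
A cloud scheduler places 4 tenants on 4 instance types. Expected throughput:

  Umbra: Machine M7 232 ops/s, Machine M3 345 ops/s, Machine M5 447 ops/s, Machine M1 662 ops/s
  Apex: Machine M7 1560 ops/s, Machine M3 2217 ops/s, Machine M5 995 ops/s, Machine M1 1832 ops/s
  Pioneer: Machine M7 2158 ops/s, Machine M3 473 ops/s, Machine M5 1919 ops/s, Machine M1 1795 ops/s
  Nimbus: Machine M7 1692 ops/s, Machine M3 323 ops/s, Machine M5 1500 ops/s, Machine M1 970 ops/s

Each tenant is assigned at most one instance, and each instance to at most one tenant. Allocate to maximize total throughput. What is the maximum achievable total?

Maximum total: 6537 ops/s

Optimal: Umbra→Machine M1 (662 ops/s), Apex→Machine M3 (2217 ops/s), Pioneer→Machine M7 (2158 ops/s), Nimbus→Machine M5 (1500 ops/s) — total 662+2217+2158+1500 = 6537 ops/s.
Next-best assignment: Umbra→Machine M1, Apex→Machine M3, Pioneer→Machine M5, Nimbus→Machine M7 = 6490 ops/s.
Checked against all permutations: 6537 ops/s is optimal.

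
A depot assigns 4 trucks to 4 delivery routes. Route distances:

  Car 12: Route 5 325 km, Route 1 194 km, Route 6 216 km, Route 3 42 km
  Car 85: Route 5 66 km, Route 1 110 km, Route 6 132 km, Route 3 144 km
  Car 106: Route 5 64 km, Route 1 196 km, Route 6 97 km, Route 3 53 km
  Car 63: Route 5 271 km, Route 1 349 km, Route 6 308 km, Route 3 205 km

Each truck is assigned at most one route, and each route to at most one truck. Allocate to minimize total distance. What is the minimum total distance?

Minimum total: 520 km

Optimal: Car 12→Route 3 (42 km), Car 85→Route 1 (110 km), Car 106→Route 6 (97 km), Car 63→Route 5 (271 km) — total 42+110+97+271 = 520 km.
Min-entry greedy (repeatedly take the single cheapest remaining cell) gives 524 km, worse by 4.
Next-best assignment: Car 12→Route 3, Car 85→Route 1, Car 106→Route 5, Car 63→Route 6 = 524 km.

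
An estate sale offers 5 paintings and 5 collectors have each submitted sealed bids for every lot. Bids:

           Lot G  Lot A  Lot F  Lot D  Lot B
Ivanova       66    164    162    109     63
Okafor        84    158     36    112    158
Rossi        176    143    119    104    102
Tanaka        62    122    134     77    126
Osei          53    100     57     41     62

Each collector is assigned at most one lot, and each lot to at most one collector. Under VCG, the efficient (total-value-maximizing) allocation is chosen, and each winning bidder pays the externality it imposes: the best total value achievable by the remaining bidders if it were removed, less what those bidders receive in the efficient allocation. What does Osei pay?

Efficient allocation: Ivanova→Lot D ($109), Okafor→Lot B ($158), Rossi→Lot G ($176), Tanaka→Lot F ($134), Osei→Lot A ($100); total welfare W = $677.
Osei receives Lot A at value $100, so the others get W − 100 = $577.
Without Osei: best allocation of the remaining 4 bidders over all 5 lots is Ivanova→Lot A ($164), Okafor→Lot B ($158), Rossi→Lot G ($176), Tanaka→Lot F ($134), total $632.
VCG payment = (others' best without Osei) − (others' welfare with Osei) = 632 − 577 = $55.

Osei pays $55.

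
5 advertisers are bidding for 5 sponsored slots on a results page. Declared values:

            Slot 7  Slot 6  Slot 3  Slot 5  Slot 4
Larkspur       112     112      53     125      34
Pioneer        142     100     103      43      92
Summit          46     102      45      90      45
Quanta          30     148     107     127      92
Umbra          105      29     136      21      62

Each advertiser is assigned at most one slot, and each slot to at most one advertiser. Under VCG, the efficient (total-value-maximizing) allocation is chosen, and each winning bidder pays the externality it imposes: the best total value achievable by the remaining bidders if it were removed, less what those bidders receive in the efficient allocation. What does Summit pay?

Efficient allocation: Larkspur→Slot 5 ($125), Pioneer→Slot 7 ($142), Summit→Slot 6 ($102), Quanta→Slot 4 ($92), Umbra→Slot 3 ($136); total welfare W = $597.
Summit receives Slot 6 at value $102, so the others get W − 102 = $495.
Without Summit: best allocation of the remaining 4 bidders over all 5 slots is Larkspur→Slot 5 ($125), Pioneer→Slot 7 ($142), Quanta→Slot 6 ($148), Umbra→Slot 3 ($136), total $551.
VCG payment = (others' best without Summit) − (others' welfare with Summit) = 551 − 495 = $56.

Summit pays $56.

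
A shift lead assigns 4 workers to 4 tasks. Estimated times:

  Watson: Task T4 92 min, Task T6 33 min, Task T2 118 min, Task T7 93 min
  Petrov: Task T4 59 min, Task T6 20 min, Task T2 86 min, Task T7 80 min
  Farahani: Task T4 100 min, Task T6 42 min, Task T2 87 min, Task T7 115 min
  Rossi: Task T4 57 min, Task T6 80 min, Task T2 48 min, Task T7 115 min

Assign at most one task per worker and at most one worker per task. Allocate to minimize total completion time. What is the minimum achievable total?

Minimum total: 242 min

Optimal: Watson→Task T7 (93 min), Petrov→Task T4 (59 min), Farahani→Task T6 (42 min), Rossi→Task T2 (48 min) — total 93+59+42+48 = 242 min.
Min-entry greedy (repeatedly take the single cheapest remaining cell) gives 275 min, worse by 33.
Checked against all permutations: 242 min is optimal.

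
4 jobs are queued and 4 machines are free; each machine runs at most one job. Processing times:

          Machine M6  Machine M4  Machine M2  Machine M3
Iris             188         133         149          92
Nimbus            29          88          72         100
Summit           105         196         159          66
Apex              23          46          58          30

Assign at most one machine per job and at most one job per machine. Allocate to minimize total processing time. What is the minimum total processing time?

This is a one-to-one assignment (minimum-cost bipartite matching).
Optimal: Iris→Machine M4 (133 min), Nimbus→Machine M6 (29 min), Summit→Machine M3 (66 min), Apex→Machine M2 (58 min) — total 133+29+66+58 = 286 min.
Min-entry greedy (repeatedly take the single cheapest remaining cell) gives 294 min, worse by 8.
Swapping Summit↔Nimbus (Summit→Machine M6 105 min, Nimbus→Machine M3 100 min) adds 110.

Minimum total: 286 min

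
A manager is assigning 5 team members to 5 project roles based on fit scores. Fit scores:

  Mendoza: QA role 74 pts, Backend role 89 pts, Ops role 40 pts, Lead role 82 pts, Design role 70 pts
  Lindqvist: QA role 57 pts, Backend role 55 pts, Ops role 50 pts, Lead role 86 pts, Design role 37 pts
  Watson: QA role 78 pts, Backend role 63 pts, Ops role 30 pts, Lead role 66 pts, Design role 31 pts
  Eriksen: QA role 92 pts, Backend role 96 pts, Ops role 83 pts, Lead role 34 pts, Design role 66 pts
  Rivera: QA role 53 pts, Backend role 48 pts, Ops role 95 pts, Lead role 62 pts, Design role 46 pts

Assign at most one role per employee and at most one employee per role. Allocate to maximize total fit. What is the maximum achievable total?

Maximum total: 425 pts

Treat this as an assignment problem: match each employee to one role.
Optimal: Mendoza→Design role (70 pts), Lindqvist→Lead role (86 pts), Watson→QA role (78 pts), Eriksen→Backend role (96 pts), Rivera→Ops role (95 pts) — total 70+86+78+96+95 = 425 pts.
Column-greedy (each role in turn goes to its best remaining employee) gives 393 pts, worse by 32.
Next-best assignment: Mendoza→Backend role, Lindqvist→Lead role, Watson→QA role, Eriksen→Design role, Rivera→Ops role = 414 pts.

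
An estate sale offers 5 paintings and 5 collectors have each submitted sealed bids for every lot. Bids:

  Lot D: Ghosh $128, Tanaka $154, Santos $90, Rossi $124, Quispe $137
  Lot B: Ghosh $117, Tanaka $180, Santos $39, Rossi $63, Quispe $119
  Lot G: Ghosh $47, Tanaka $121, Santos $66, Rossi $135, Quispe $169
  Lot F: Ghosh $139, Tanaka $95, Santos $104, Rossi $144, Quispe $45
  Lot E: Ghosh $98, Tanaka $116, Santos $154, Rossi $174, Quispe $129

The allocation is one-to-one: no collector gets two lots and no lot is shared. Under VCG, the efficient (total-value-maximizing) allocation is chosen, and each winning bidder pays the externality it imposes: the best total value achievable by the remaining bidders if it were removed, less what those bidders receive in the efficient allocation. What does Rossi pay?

Efficient allocation: Ghosh→Lot D ($128), Tanaka→Lot B ($180), Santos→Lot E ($154), Rossi→Lot F ($144), Quispe→Lot G ($169); total welfare W = $775.
Rossi receives Lot F at value $144, so the others get W − 144 = $631.
Without Rossi: best allocation of the remaining 4 bidders over all 5 lots is Ghosh→Lot F ($139), Tanaka→Lot B ($180), Santos→Lot E ($154), Quispe→Lot G ($169), total $642.
VCG payment = (others' best without Rossi) − (others' welfare with Rossi) = 642 − 631 = $11.

Rossi pays $11.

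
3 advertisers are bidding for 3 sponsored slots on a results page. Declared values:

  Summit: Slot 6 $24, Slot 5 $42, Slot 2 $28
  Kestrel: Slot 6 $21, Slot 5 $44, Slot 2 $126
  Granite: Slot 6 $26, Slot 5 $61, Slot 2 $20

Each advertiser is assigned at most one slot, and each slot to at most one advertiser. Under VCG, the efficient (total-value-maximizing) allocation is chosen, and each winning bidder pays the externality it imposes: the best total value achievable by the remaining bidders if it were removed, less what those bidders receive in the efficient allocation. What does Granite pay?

Granite pays $18.

Efficient allocation: Summit→Slot 6 ($24), Kestrel→Slot 2 ($126), Granite→Slot 5 ($61); total welfare W = $211.
Granite receives Slot 5 at value $61, so the others get W − 61 = $150.
Without Granite: best allocation of the remaining 2 bidders over all 3 slots is Summit→Slot 5 ($42), Kestrel→Slot 2 ($126), total $168.
VCG payment = (others' best without Granite) − (others' welfare with Granite) = 168 − 150 = $18.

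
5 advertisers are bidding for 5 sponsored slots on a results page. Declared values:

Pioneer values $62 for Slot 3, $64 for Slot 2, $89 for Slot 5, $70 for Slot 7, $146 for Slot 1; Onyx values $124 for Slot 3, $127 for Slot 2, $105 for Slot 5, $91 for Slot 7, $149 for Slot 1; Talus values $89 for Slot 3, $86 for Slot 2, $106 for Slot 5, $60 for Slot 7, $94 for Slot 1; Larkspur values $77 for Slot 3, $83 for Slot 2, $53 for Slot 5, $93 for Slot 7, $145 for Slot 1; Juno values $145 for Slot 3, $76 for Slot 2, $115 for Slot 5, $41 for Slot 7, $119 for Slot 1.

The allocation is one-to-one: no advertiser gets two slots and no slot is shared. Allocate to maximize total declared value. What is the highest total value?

Optimal: Pioneer→Slot 1 ($146), Onyx→Slot 2 ($127), Talus→Slot 5 ($106), Larkspur→Slot 7 ($93), Juno→Slot 3 ($145) — total 146+127+106+93+145 = $617.
Max-entry greedy (repeatedly take the single best remaining cell) gives $557, worse by 60.
Next-best assignment: Pioneer→Slot 7, Onyx→Slot 2, Talus→Slot 5, Larkspur→Slot 1, Juno→Slot 3 = $593.
Swapping Juno↔Larkspur (Juno→Slot 7 $41, Larkspur→Slot 3 $77) loses 120.
Every other assignment is strictly worse.

Maximum total: $617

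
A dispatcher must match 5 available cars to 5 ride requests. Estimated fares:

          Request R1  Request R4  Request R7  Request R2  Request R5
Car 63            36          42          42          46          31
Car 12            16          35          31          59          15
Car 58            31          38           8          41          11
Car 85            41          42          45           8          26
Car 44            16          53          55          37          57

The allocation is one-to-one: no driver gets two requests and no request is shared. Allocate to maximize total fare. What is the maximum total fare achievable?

Max total: $237

Optimal: Car 63→Request R7 ($42), Car 12→Request R2 ($59), Car 58→Request R4 ($38), Car 85→Request R1 ($41), Car 44→Request R5 ($57) — total 42+59+38+41+57 = $237.
Row-greedy (each driver in turn takes its best remaining request) gives $214, worse by 23.
Swapping Car 85↔Car 12 (Car 85→Request R2 $8, Car 12→Request R1 $16) loses 76.
Every other assignment is strictly worse.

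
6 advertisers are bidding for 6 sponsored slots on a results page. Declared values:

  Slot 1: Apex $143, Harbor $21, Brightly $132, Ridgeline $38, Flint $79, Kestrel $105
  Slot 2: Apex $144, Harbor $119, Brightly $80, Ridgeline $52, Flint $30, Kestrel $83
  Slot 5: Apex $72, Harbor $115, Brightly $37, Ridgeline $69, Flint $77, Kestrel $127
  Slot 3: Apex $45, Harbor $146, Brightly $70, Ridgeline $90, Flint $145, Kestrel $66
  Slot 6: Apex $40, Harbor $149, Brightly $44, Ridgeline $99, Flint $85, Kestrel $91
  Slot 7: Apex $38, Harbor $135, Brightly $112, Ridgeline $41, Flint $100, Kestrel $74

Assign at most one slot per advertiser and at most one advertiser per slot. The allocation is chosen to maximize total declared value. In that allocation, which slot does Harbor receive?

This is the linear assignment problem.
Optimal: Apex→Slot 2 ($144), Harbor→Slot 7 ($135), Brightly→Slot 1 ($132), Ridgeline→Slot 6 ($99), Flint→Slot 3 ($145), Kestrel→Slot 5 ($127) — total 144+135+132+99+145+127 = $782.
Max-entry greedy (repeatedly take the single best remaining cell) gives $738, worse by 44.
Next-best assignment: Apex→Slot 2, Harbor→Slot 3, Brightly→Slot 1, Ridgeline→Slot 6, Flint→Slot 7, Kestrel→Slot 5 = $748.
Harbor's own top slot is Slot 6 ($149), but forcing Harbor→Slot 6 and reassigning the rest optimally gives only $742 — worse by 40.

Harbor receives Slot 7.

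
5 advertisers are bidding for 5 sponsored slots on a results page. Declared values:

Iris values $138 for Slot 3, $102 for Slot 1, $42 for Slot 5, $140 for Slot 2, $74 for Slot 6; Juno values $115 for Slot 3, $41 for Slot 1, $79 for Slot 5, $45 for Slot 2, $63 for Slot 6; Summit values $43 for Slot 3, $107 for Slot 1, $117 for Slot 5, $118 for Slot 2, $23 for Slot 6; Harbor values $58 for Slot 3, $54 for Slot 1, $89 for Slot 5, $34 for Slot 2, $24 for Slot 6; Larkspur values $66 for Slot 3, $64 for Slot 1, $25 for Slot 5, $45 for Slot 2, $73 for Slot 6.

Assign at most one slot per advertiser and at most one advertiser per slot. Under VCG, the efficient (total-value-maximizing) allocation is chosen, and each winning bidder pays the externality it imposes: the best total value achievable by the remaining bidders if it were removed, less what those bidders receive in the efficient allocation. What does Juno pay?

Efficient allocation: Iris→Slot 2 ($140), Juno→Slot 3 ($115), Summit→Slot 1 ($107), Harbor→Slot 5 ($89), Larkspur→Slot 6 ($73); total welfare W = $524.
Juno receives Slot 3 at value $115, so the others get W − 115 = $409.
Without Juno: best allocation of the remaining 4 bidders over all 5 slots is Iris→Slot 3 ($138), Summit→Slot 2 ($118), Harbor→Slot 5 ($89), Larkspur→Slot 6 ($73), total $418.
VCG payment = (others' best without Juno) − (others' welfare with Juno) = 418 − 409 = $9.

Juno pays $9.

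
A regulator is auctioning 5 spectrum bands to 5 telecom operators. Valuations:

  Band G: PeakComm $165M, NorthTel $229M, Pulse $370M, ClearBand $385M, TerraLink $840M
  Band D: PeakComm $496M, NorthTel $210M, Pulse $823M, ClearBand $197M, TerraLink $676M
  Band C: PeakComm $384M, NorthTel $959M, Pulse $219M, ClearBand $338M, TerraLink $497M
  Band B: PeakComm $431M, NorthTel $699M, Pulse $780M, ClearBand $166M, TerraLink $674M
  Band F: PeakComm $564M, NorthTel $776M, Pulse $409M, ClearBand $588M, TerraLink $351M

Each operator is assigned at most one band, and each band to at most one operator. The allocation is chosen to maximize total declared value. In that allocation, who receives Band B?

Pulse receives Band B.

Optimal: PeakComm→Band D ($496M), NorthTel→Band C ($959M), Pulse→Band B ($780M), ClearBand→Band F ($588M), TerraLink→Band G ($840M) — total 496+959+780+588+840 = $3663M.
Max-entry greedy (repeatedly take the single best remaining cell) gives $3641M, worse by 22.
Checked against all permutations: $3663M is optimal.
Pulse's own top band is Band D ($823M), but forcing Pulse→Band D and reassigning the rest optimally gives only $3641M — worse by 22.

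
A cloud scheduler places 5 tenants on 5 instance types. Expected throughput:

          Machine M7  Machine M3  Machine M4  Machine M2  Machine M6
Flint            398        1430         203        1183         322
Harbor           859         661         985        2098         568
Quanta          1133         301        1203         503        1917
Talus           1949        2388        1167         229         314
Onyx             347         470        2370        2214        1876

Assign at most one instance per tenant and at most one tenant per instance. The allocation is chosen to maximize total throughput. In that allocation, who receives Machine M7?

Talus receives Machine M7.

Optimal: Flint→Machine M3 (1430 ops/s), Harbor→Machine M2 (2098 ops/s), Quanta→Machine M6 (1917 ops/s), Talus→Machine M7 (1949 ops/s), Onyx→Machine M4 (2370 ops/s) — total 1430+2098+1917+1949+2370 = 9764 ops/s.
Max-entry greedy (repeatedly take the single best remaining cell) gives 9171 ops/s, worse by 593.
Talus's own top instance is Machine M3 (2388 ops/s), but forcing Talus→Machine M3 and reassigning the rest optimally gives only 9171 ops/s — worse by 593.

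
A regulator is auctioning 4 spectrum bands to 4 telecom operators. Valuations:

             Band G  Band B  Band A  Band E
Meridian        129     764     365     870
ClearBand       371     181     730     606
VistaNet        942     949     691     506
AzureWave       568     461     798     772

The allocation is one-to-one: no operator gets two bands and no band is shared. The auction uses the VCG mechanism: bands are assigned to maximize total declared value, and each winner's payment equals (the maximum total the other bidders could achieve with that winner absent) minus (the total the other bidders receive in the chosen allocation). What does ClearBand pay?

ClearBand pays $139M.

Efficient allocation: Meridian→Band B ($764M), ClearBand→Band A ($730M), VistaNet→Band G ($942M), AzureWave→Band E ($772M); total welfare W = $3208M.
ClearBand receives Band A at value $730M, so the others get W − 730 = $2478M.
Without ClearBand: best allocation of the remaining 3 bidders over all 4 bands is Meridian→Band E ($870M), VistaNet→Band B ($949M), AzureWave→Band A ($798M), total $2617M.
VCG payment = (others' best without ClearBand) − (others' welfare with ClearBand) = 2617 − 2478 = $139M.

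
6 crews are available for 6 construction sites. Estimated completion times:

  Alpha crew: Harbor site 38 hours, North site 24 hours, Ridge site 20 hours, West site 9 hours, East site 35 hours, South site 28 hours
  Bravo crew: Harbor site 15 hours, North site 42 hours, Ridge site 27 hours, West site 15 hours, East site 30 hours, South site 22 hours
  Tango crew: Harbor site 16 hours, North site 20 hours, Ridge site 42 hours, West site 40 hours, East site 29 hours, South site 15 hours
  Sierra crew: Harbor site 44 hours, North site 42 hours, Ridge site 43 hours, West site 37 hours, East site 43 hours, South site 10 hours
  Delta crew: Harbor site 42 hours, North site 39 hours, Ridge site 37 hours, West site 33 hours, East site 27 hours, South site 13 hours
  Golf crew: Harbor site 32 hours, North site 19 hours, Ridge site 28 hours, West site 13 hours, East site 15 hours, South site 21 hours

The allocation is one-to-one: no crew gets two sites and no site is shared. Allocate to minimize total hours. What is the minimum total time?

Minimum total: 105 hours

Optimal: Alpha crew→Ridge site (20 hours), Bravo crew→Harbor site (15 hours), Tango crew→North site (20 hours), Sierra crew→South site (10 hours), Delta crew→East site (27 hours), Golf crew→West site (13 hours) — total 20+15+20+10+27+13 = 105 hours.
Row-greedy (each crew in turn takes its cheapest remaining site) gives 136 hours, worse by 31.
Next-best assignment: Alpha crew→West site, Bravo crew→Harbor site, Tango crew→North site, Sierra crew→South site, Delta crew→Ridge site, Golf crew→East site = 106 hours.
Swapping Delta crew↔Golf crew (Delta crew→West site 33 hours, Golf crew→East site 15 hours) adds 8.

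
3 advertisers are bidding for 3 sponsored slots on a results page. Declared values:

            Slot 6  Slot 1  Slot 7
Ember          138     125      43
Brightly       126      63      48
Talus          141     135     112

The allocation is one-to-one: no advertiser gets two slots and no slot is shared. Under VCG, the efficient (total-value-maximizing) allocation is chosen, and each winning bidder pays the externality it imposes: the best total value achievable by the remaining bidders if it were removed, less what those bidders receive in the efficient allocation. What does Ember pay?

Ember pays $23.

Efficient allocation: Ember→Slot 1 ($125), Brightly→Slot 6 ($126), Talus→Slot 7 ($112); total welfare W = $363.
Ember receives Slot 1 at value $125, so the others get W − 125 = $238.
Without Ember: best allocation of the remaining 2 bidders over all 3 slots is Brightly→Slot 6 ($126), Talus→Slot 1 ($135), total $261.
VCG payment = (others' best without Ember) − (others' welfare with Ember) = 261 − 238 = $23.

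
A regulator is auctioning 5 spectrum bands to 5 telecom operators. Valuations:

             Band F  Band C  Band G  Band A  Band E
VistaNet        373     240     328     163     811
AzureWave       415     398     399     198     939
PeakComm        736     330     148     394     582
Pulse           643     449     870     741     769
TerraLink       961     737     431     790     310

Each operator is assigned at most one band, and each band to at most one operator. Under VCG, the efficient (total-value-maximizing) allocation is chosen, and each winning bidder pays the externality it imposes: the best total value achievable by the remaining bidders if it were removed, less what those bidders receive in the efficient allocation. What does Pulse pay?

Efficient allocation: VistaNet→Band E ($811M), AzureWave→Band C ($398M), PeakComm→Band F ($736M), Pulse→Band G ($870M), TerraLink→Band A ($790M); total welfare W = $3605M.
Pulse receives Band G at value $870M, so the others get W − 870 = $2735M.
Without Pulse: best allocation of the remaining 4 bidders over all 5 bands is VistaNet→Band G ($328M), AzureWave→Band E ($939M), PeakComm→Band F ($736M), TerraLink→Band A ($790M), total $2793M.
VCG payment = (others' best without Pulse) − (others' welfare with Pulse) = 2793 − 2735 = $58M.

Pulse pays $58M.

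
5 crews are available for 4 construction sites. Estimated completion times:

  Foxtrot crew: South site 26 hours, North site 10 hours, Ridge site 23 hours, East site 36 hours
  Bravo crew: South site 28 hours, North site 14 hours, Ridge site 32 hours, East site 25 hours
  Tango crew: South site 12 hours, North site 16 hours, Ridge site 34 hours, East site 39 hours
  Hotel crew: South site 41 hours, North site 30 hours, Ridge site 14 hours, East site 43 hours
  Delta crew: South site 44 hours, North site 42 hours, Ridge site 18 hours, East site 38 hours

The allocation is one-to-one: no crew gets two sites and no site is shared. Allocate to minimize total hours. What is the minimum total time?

Optimal: Tango crew→South site (12 hours), Foxtrot crew→North site (10 hours), Hotel crew→Ridge site (14 hours), Bravo crew→East site (25 hours) — total 12+10+14+25 = 61 hours.
Next-best assignment: Tango crew→South site, Foxtrot crew→North site, Delta crew→Ridge site, Bravo crew→East site = 65 hours.
Swapping Foxtrot crew↔Tango crew (Foxtrot crew→South site 26 hours, Tango crew→North site 16 hours) adds 20.

Min total: 61 hours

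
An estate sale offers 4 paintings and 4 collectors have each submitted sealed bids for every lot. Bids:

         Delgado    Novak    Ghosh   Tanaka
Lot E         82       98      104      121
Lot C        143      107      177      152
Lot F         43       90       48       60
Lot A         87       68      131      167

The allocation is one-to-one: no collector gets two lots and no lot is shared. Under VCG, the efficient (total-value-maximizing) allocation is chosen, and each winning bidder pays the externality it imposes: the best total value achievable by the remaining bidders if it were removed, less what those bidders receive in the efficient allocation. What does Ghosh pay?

Efficient allocation: Delgado→Lot E ($82), Novak→Lot F ($90), Ghosh→Lot C ($177), Tanaka→Lot A ($167); total welfare W = $516.
Ghosh receives Lot C at value $177, so the others get W − 177 = $339.
Without Ghosh: best allocation of the remaining 3 bidders over all 4 lots is Delgado→Lot C ($143), Novak→Lot E ($98), Tanaka→Lot A ($167), total $408.
VCG payment = (others' best without Ghosh) − (others' welfare with Ghosh) = 408 − 339 = $69.

Ghosh pays $69.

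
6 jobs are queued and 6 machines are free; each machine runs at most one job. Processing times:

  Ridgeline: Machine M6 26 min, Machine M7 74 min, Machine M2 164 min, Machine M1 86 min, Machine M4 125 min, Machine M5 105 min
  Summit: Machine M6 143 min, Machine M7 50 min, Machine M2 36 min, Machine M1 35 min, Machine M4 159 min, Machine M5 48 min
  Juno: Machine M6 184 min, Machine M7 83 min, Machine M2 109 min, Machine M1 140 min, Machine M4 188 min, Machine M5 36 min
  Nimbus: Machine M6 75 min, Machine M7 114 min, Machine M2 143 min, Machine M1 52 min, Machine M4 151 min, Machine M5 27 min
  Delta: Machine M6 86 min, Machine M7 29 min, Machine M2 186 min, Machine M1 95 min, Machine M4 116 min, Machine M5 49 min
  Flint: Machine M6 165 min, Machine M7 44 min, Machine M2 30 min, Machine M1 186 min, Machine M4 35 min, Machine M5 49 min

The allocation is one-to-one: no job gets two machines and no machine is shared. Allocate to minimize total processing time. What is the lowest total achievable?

Optimal: Ridgeline→Machine M6 (26 min), Summit→Machine M2 (36 min), Juno→Machine M5 (36 min), Nimbus→Machine M1 (52 min), Delta→Machine M7 (29 min), Flint→Machine M4 (35 min) — total 26+36+36+52+29+35 = 214 min.
Column-greedy (each machine in turn goes to its cheapest remaining job) gives 307 min, worse by 93.
Swapping Nimbus↔Juno (Nimbus→Machine M5 27 min, Juno→Machine M1 140 min) adds 79.

Minimum total: 214 min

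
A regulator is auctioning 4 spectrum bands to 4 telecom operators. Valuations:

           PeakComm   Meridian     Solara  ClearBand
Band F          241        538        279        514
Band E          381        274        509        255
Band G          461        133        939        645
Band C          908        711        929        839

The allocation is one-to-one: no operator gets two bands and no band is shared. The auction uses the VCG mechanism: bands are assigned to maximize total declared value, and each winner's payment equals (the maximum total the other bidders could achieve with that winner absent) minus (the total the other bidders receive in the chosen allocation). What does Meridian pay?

Efficient allocation: PeakComm→Band E ($381M), Meridian→Band F ($538M), Solara→Band G ($939M), ClearBand→Band C ($839M); total welfare W = $2697M.
Meridian receives Band F at value $538M, so the others get W − 538 = $2159M.
Without Meridian: best allocation of the remaining 3 bidders over all 4 bands is PeakComm→Band C ($908M), Solara→Band G ($939M), ClearBand→Band F ($514M), total $2361M.
VCG payment = (others' best without Meridian) − (others' welfare with Meridian) = 2361 − 2159 = $202M.

Meridian pays $202M.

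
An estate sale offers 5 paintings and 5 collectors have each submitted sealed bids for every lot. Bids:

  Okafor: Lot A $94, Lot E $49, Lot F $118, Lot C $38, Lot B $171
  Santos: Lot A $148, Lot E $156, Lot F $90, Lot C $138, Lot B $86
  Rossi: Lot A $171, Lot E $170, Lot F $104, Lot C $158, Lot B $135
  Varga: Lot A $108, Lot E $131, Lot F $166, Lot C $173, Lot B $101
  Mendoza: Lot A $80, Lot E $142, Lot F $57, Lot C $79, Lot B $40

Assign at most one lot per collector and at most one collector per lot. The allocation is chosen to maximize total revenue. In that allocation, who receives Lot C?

Optimal: Okafor→Lot B ($171), Santos→Lot C ($138), Rossi→Lot A ($171), Varga→Lot F ($166), Mendoza→Lot E ($142) — total 171+138+171+166+142 = $788.
Column-greedy (each lot in turn goes to its best remaining collector) gives $743, worse by 45.
Next-best assignment: Okafor→Lot B, Santos→Lot A, Rossi→Lot C, Varga→Lot F, Mendoza→Lot E = $785.
No other one-to-one assignment exceeds $788.
Santos's own top lot is Lot E ($156), but forcing Santos→Lot E and reassigning the rest optimally gives only $743 — worse by 45.

Santos receives Lot C.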